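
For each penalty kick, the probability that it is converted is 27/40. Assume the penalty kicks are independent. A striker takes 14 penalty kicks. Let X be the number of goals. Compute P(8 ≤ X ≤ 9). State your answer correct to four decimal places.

X ~ Binomial(14, 0.675); P(8 ≤ X ≤ 9) = Σ C(14,k) p^k (1−p)^(14−k) over k:
  k=8: C(14,8)·0.675^8·0.325^6 = 0.152506
  k=9: C(14,9)·0.675^9·0.325^5 = 0.211162
Total = 0.363667

0.3637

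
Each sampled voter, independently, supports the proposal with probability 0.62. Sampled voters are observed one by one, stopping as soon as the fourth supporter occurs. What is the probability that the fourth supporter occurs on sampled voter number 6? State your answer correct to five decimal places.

0.21337

Y = trial on which the fourth success occurs; negative binomial, r=4, p=0.62.
P(Y=6) = C(5,3) · p^4 · (1−p)^2
= 10 · 0.14776 · 0.1444 = 0.2133703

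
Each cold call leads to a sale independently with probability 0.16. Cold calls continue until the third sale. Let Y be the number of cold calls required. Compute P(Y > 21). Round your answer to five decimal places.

Needing more than 21 cold calls ⇔ fewer than 3 successes in the first 21. With X ~ Binomial(21, 0.16), P(Y > 21) = P(X ≤ 2).
  k=0: C(21,0)·0.16^0·0.84^21 = 0.0256960
  k=1: C(21,1)·0.16^1·0.84^20 = 0.1027839
  k=2: C(21,2)·0.16^2·0.84^19 = 0.1957788
P(X ≤ 2) = 0.3242587

0.32426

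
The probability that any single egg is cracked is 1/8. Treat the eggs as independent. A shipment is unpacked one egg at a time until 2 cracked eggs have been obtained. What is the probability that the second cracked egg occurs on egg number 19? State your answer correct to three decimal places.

Y = trial on which the second success occurs; negative binomial, r=2, p=0.125.
P(Y=19) = C(18,1) · p^2 · (1−p)^17
= 18 · 0.015625 · 0.10331 = 0.02906

0.029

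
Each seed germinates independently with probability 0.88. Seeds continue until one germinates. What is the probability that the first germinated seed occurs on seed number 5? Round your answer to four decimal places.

0.0002

Geometric (trials to first success), p = 0.88.
P(Y = 5) = (1−p)^4 · p = 0.00020736 · 0.88 = 0.000182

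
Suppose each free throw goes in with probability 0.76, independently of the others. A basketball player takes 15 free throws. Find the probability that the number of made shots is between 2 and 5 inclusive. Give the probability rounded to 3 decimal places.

0.001

X ~ Binomial(15, 0.76); P(2 ≤ X ≤ 5) = Σ C(15,k) p^k (1−p)^(15−k) over k:
  k=2: C(15,2)·0.76^2·0.24^13 = 0.00000
  k=3: C(15,3)·0.76^3·0.24^12 = 0.00001
  k=4: C(15,4)·0.76^4·0.24^11 = 0.00007
  k=5: C(15,5)·0.76^5·0.24^10 = 0.00048
Total = 0.00056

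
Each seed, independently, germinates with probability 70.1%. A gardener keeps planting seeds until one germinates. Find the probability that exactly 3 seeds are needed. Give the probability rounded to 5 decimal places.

Geometric (trials to first success), p = 0.701.
P(Y = 3) = (1−p)^2 · p = 0.089401 · 0.701 = 0.0626701

0.06267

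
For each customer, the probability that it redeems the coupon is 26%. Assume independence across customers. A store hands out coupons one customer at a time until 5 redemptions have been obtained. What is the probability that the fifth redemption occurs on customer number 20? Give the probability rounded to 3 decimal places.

Y = trial on which the fifth success occurs; negative binomial, r=5, p=0.26.
P(Y=20) = C(19,4) · p^5 · (1−p)^15
= 3876 · 0.0011881 · 0.010926 = 0.05032

0.050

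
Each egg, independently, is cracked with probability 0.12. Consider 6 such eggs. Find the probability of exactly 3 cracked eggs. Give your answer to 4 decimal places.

0.0236

X ~ Binomial(n=6, p=0.12).
P(X=3) = C(6,3) · p^3 · (1−p)^3
= 20 · 0.001728 · 0.68147 = 0.023552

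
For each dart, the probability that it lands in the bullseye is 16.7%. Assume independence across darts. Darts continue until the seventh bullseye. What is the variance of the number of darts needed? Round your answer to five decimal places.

209.07885

Y = total darts until the seventh success; negative binomial with r=7, p=0.167.
Var(Y) = r(1−p)/p² = 7·0.833 / 0.167² = 209.0788483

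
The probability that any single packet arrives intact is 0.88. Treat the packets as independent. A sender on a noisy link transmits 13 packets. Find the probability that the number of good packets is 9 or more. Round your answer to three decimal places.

0.986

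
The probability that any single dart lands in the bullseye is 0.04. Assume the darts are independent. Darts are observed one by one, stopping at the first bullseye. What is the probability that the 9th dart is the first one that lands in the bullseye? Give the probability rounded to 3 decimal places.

Geometric (trials to first success), p = 0.04.
P(Y = 9) = (1−p)^8 · p = 0.72139 · 0.04 = 0.02886

0.029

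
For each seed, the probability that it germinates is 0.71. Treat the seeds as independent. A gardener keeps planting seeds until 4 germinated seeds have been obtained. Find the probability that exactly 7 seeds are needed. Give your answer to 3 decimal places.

Y = trial on which the fourth success occurs; negative binomial, r=4, p=0.71.
P(Y=7) = C(6,3) · p^4 · (1−p)^3
= 20 · 0.25412 · 0.024389 = 0.12395

0.124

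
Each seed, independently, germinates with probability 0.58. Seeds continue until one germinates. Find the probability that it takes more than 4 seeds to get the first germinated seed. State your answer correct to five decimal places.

0.03112

Y = number of seeds to the first success; geometric, p = 0.58.
P(Y > 4) = P(first 4 all fail) = (1−p)^4 = 0.0311170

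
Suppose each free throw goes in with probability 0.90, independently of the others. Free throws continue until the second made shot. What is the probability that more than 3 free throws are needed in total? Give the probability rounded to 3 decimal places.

0.028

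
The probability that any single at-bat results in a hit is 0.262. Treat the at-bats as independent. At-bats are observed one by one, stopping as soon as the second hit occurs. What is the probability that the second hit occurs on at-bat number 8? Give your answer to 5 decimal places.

0.07763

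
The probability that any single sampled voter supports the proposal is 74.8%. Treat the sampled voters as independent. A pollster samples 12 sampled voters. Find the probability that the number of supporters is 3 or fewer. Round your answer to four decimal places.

X ~ Binomial(12, 0.748); P(X ≤ 3) = Σ C(12,k) p^k (1−p)^(12−k) over k:
  k=0: C(12,0)·0.748^0·0.252^12 = 0.000000
  k=1: C(12,1)·0.748^1·0.252^11 = 0.000002
  k=2: C(12,2)·0.748^2·0.252^10 = 0.000038
  k=3: C(12,3)·0.748^3·0.252^9 = 0.000377
Total = 0.000418

0.0004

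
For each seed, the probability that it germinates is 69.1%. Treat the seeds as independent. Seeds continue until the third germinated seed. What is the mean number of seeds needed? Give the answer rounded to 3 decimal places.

4.342

Y = total seeds until the third success; negative binomial with r=3, p=0.691.
E[Y] = r / p = 3 / 0.691 = 4.34153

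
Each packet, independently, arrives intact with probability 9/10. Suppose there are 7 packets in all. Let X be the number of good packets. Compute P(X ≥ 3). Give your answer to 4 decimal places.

0.9998

X ~ Binomial(7, 0.90); P(X ≥ 3) = Σ C(7,k) p^k (1−p)^(7−k) over k:
  k=3: C(7,3)·0.90^3·0.10^4 = 0.002551
  k=4: C(7,4)·0.90^4·0.10^3 = 0.022964
  k=5: C(7,5)·0.90^5·0.10^2 = 0.124003
  k=6: C(7,6)·0.90^6·0.10^1 = 0.372009
  k=7: C(7,7)·0.90^7·0.10^0 = 0.478297
Total = 0.999823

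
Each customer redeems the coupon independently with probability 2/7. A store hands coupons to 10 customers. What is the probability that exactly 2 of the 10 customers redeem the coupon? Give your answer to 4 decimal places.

X ~ Binomial(n=10, p=0.285714).
P(X=2) = C(10,2) · p^2 · (1−p)^8
= 45 · 0.081633 · 0.06776 = 0.248916

0.2489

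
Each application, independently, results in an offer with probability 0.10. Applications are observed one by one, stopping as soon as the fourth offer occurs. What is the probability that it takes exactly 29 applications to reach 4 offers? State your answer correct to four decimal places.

0.0235

Y = trial on which the fourth success occurs; negative binomial, r=4, p=0.10.
P(Y=29) = C(28,3) · p^4 · (1−p)^25
= 3276 · 0.0001 · 0.07179 = 0.023518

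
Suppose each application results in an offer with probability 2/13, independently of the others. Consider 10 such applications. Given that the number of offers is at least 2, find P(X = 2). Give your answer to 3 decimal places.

0.596

X ~ Binomial(10, 0.153846). Want P(X=2 | X≥2) = P(X=2) / P(X≥2).
P(X=2) = C(10,2)·0.153846^2·0.846154^8 = 0.27989
P(X≥2) = 1 − 0.18815 − 0.34208 = 0.46977
Ratio = 0.27989 / 0.46977 = 0.59579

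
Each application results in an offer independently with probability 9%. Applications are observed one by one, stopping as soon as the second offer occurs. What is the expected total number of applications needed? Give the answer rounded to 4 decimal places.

22.2222

Y = total applications until the second success; negative binomial with r=2, p=0.09.
E[Y] = r / p = 2 / 0.09 = 22.222222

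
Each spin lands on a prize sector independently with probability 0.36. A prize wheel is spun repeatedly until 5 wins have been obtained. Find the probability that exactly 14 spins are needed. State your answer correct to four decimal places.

0.0779

Y = trial on which the fifth success occurs; negative binomial, r=5, p=0.36.
P(Y=14) = C(13,4) · p^5 · (1−p)^9
= 715 · 0.0060466 · 0.018014 = 0.077882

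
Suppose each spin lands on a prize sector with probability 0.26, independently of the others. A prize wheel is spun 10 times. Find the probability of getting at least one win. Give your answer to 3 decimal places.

P(at least one) = 1 − P(none) = 1 − (1 − 0.26)^10
= 1 − 0.04924 = 0.95076

0.951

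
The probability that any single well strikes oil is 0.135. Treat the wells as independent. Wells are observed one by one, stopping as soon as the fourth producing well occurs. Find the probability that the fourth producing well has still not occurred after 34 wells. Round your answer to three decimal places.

0.308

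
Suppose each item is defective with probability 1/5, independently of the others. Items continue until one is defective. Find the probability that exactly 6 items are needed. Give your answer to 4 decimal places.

0.0655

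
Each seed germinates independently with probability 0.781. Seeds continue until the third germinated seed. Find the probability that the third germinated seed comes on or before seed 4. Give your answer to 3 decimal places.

0.789

Finishing within 4 seeds ⇔ at least 3 successes in the first 4. With X ~ Binomial(4, 0.781), P(Y ≤ 4) = 1 − P(X ≤ 2).
  k=0: C(4,0)·0.781^0·0.219^4 = 0.00230
  k=1: C(4,1)·0.781^1·0.219^3 = 0.03281
  k=2: C(4,2)·0.781^2·0.219^2 = 0.17553
1 − 0.21064 = 0.78936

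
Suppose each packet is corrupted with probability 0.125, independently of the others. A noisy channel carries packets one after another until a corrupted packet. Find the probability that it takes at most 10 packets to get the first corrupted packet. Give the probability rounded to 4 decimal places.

Y = number of packets to the first success; geometric, p = 0.125.
P(Y ≤ 10) = 1 − (1−p)^10 = 1 − 0.263076 = 0.736924

0.7369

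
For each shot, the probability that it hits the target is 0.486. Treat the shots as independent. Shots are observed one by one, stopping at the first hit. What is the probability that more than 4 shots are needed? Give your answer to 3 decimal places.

Y = number of shots to the first success; geometric, p = 0.486.
P(Y > 4) = P(first 4 all fail) = (1−p)^4 = 0.06980

0.070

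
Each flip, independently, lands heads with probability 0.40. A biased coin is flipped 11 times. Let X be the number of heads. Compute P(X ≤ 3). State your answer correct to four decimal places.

0.2963

X ~ Binomial(11, 0.40); P(X ≤ 3) = Σ C(11,k) p^k (1−p)^(11−k) over k:
  k=0: C(11,0)·0.40^0·0.60^11 = 0.003628
  k=1: C(11,1)·0.40^1·0.60^10 = 0.026605
  k=2: C(11,2)·0.40^2·0.60^9 = 0.088684
  k=3: C(11,3)·0.40^3·0.60^8 = 0.177367
Total = 0.296284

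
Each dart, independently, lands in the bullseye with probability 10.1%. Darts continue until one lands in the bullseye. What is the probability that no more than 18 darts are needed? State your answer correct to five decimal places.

0.85288

Y = number of darts to the first success; geometric, p = 0.101.
P(Y ≤ 18) = 1 − (1−p)^18 = 1 − 0.1471209 = 0.8528791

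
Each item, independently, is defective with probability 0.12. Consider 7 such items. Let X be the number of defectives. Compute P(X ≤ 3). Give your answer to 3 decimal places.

X ~ Binomial(7, 0.12); P(X ≤ 3) = Σ C(7,k) p^k (1−p)^(7−k) over k:
  k=0: C(7,0)·0.12^0·0.88^7 = 0.40868
  k=1: C(7,1)·0.12^1·0.88^6 = 0.39010
  k=2: C(7,2)·0.12^2·0.88^5 = 0.15959
  k=3: C(7,3)·0.12^3·0.88^4 = 0.03627
Total = 0.99463

0.995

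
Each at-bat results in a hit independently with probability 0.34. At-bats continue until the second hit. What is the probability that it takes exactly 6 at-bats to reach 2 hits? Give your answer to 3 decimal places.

0.110

Y = trial on which the second success occurs; negative binomial, r=2, p=0.34.
P(Y=6) = C(5,1) · p^2 · (1−p)^4
= 5 · 0.1156 · 0.18975 = 0.10967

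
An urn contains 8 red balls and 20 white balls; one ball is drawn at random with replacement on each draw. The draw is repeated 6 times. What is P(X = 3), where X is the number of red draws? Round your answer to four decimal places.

0.1700

X ~ Binomial(n=6, p=0.285714).
P(X=3) = C(6,3) · p^3 · (1−p)^3
= 20 · 0.023324 · 0.36443 = 0.169997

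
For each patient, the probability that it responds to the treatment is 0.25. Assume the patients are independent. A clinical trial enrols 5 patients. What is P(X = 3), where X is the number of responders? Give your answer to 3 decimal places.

X ~ Binomial(n=5, p=0.25).
P(X=3) = C(5,3) · p^3 · (1−p)^2
= 10 · 0.015625 · 0.5625 = 0.08789

0.088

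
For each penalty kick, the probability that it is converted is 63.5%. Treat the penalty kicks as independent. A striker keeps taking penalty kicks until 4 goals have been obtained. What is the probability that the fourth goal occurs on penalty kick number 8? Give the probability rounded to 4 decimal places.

0.1010

Y = trial on which the fourth success occurs; negative binomial, r=4, p=0.635.
P(Y=8) = C(7,3) · p^4 · (1−p)^4
= 35 · 0.16259 · 0.017749 = 0.101003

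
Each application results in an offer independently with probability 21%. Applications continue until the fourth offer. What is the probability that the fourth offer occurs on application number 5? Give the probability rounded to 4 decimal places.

0.0061

Y = trial on which the fourth success occurs; negative binomial, r=4, p=0.21.
P(Y=5) = C(4,3) · p^4 · (1−p)^1
= 4 · 0.0019448 · 0.79 = 0.006146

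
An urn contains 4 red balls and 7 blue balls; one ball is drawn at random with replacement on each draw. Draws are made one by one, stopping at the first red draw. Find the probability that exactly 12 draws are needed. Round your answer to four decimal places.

0.0025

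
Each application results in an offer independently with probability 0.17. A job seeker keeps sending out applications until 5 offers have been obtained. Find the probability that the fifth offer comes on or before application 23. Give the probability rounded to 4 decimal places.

0.3513

Finishing within 23 applications ⇔ at least 5 successes in the first 23. With X ~ Binomial(23, 0.17), P(Y ≤ 23) = 1 − P(X ≤ 4).
  k=0: C(23,0)·0.17^0·0.83^23 = 0.013766
  k=1: C(23,1)·0.17^1·0.83^22 = 0.064848
  k=2: C(23,2)·0.17^2·0.83^21 = 0.146103
  k=3: C(23,3)·0.17^3·0.83^20 = 0.209473
  k=4: C(23,4)·0.17^4·0.83^19 = 0.214520
1 − 0.648709 = 0.351291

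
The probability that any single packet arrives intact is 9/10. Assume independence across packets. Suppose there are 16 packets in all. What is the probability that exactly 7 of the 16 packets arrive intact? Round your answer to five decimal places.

0.00001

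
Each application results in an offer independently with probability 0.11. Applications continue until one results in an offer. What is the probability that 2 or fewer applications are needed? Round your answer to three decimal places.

0.208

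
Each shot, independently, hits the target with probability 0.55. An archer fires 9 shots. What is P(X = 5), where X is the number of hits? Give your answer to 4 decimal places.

X ~ Binomial(n=9, p=0.55).
P(X=5) = C(9,5) · p^5 · (1−p)^4
= 126 · 0.050328 · 0.041006 = 0.260036

0.2600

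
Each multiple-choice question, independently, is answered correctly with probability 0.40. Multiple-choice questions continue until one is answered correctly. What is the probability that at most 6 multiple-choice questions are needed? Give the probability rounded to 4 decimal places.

0.9533

Y = number of multiple-choice questions to the first success; geometric, p = 0.40.
P(Y ≤ 6) = 1 − (1−p)^6 = 1 − 0.046656 = 0.953344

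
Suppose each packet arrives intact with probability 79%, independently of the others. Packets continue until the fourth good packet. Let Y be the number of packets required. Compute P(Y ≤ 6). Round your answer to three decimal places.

0.888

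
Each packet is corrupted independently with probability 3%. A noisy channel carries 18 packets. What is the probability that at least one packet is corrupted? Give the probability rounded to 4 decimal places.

P(at least one) = 1 − P(none) = 1 − (1 − 0.03)^18
= 1 − 0.577951 = 0.422049

0.4220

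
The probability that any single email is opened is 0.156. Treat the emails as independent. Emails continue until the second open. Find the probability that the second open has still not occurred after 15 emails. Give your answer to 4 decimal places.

Needing more than 15 emails ⇔ fewer than 2 successes in the first 15. With X ~ Binomial(15, 0.156), P(Y > 15) = P(X ≤ 1).
  k=0: C(15,0)·0.156^0·0.844^15 = 0.078548
  k=1: C(15,1)·0.156^1·0.844^14 = 0.217776
P(X ≤ 1) = 0.296324

0.2963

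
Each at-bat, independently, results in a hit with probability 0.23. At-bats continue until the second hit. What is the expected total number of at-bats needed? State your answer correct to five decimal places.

Y = total at-bats until the second success; negative binomial with r=2, p=0.23.
E[Y] = r / p = 2 / 0.23 = 8.6956522

8.69565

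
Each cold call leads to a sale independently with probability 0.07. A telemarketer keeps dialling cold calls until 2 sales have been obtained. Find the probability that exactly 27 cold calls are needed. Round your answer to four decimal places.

0.0208

Y = trial on which the second success occurs; negative binomial, r=2, p=0.07.
P(Y=27) = C(26,1) · p^2 · (1−p)^25
= 26 · 0.0049 · 0.16296 = 0.020761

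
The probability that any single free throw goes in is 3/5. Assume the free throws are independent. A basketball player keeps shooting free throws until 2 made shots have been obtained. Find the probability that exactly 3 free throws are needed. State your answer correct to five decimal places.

0.28800

Y = trial on which the second success occurs; negative binomial, r=2, p=0.60.
P(Y=3) = C(2,1) · p^2 · (1−p)^1
= 2 · 0.36 · 0.4 = 0.2880000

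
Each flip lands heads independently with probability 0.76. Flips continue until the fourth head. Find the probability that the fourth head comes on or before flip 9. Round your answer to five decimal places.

Finishing within 9 flips ⇔ at least 4 successes in the first 9. With X ~ Binomial(9, 0.76), P(Y ≤ 9) = 1 − P(X ≤ 3).
  k=0: C(9,0)·0.76^0·0.24^9 = 0.0000026
  k=1: C(9,1)·0.76^1·0.24^8 = 0.0000753
  k=2: C(9,2)·0.76^2·0.24^7 = 0.0009537
  k=3: C(9,3)·0.76^3·0.24^6 = 0.0070467
1 − 0.0080784 = 0.9919216

0.99192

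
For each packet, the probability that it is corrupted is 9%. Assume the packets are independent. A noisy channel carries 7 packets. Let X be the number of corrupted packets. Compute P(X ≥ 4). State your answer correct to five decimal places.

X ~ Binomial(7, 0.09); P(X ≥ 4) = Σ C(7,k) p^k (1−p)^(7−k) over k:
  k=4: C(7,4)·0.09^4·0.91^3 = 0.0017305
  k=5: C(7,5)·0.09^5·0.91^2 = 0.0001027
  k=6: C(7,6)·0.09^6·0.91^1 = 0.0000034
  k=7: C(7,7)·0.09^7·0.91^0 = 0.0000000
Total = 0.0018366

0.00184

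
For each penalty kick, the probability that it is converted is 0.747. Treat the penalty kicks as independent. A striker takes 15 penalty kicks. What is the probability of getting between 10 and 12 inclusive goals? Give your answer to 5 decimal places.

0.61687

X ~ Binomial(15, 0.747); P(10 ≤ X ≤ 12) = Σ C(15,k) p^k (1−p)^(15−k) over k:
  k=10: C(15,10)·0.747^10·0.253^5 = 0.1684085
  k=11: C(15,11)·0.747^11·0.253^4 = 0.2260171
  k=12: C(15,12)·0.747^12·0.253^3 = 0.2224437
Total = 0.6168693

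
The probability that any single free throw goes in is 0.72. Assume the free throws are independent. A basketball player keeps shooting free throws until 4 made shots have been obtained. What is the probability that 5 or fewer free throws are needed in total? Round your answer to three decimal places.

0.570

Finishing within 5 free throws ⇔ at least 4 successes in the first 5. With X ~ Binomial(5, 0.72), P(Y ≤ 5) = 1 − P(X ≤ 3).
  k=0: C(5,0)·0.72^0·0.28^5 = 0.00172
  k=1: C(5,1)·0.72^1·0.28^4 = 0.02213
  k=2: C(5,2)·0.72^2·0.28^3 = 0.11380
  k=3: C(5,3)·0.72^3·0.28^2 = 0.29263
1 − 0.43027 = 0.56973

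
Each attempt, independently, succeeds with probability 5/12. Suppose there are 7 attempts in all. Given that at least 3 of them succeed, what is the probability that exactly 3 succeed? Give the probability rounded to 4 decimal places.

X ~ Binomial(7, 0.416667). Want P(X=3 | X≥3) = P(X=3) / P(X≥3).
P(X=3) = C(7,3)·0.416667^3·0.583333^4 = 0.293158
P(X≥3) = 1 − 0.022984 − 0.114918 − 0.246253 = 0.615846
Ratio = 0.293158 / 0.615846 = 0.476025

0.4760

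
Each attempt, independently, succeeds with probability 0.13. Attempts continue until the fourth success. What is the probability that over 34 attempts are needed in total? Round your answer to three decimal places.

Needing more than 34 attempts ⇔ fewer than 4 successes in the first 34. With X ~ Binomial(34, 0.13), P(Y > 34) = P(X ≤ 3).
  k=0: C(34,0)·0.13^0·0.87^34 = 0.00878
  k=1: C(34,1)·0.13^1·0.87^33 = 0.04462
  k=2: C(34,2)·0.13^2·0.87^32 = 0.11002
  k=3: C(34,3)·0.13^3·0.87^31 = 0.17536
P(X ≤ 3) = 0.33878

0.339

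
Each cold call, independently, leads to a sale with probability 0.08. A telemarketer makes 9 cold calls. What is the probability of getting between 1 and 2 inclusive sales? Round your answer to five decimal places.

0.49805

X ~ Binomial(9, 0.08); P(1 ≤ X ≤ 2) = Σ C(9,k) p^k (1−p)^(9−k) over k:
  k=1: C(9,1)·0.08^1·0.92^8 = 0.3695176
  k=2: C(9,2)·0.08^2·0.92^7 = 0.1285279
Total = 0.4980454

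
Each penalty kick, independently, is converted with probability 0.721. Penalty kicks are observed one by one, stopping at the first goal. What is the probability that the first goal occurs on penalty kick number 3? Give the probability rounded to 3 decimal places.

0.056

Geometric (trials to first success), p = 0.721.
P(Y = 3) = (1−p)^2 · p = 0.077841 · 0.721 = 0.05612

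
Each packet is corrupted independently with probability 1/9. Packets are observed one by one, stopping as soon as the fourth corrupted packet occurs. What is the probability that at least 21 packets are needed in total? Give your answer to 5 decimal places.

0.82458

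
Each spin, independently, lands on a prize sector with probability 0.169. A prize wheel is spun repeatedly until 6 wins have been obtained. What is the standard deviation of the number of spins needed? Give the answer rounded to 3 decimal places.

Y = total spins until the sixth success; negative binomial with r=6, p=0.169.
SD(Y) = √[r(1−p)/p²] = √(174.57372) = 13.21263

13.213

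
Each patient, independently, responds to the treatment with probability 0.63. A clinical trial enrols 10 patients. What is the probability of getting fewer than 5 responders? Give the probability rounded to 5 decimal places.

X ~ Binomial(10, 0.63); P(X ≤ 4) = Σ C(10,k) p^k (1−p)^(10−k) over k:
  k=0: C(10,0)·0.63^0·0.37^10 = 0.0000481
  k=1: C(10,1)·0.63^1·0.37^9 = 0.0008188
  k=2: C(10,2)·0.63^2·0.37^8 = 0.0062735
  k=3: C(10,3)·0.63^3·0.37^7 = 0.0284849
  k=4: C(10,4)·0.63^4·0.37^6 = 0.0848774
Total = 0.1205026

0.12050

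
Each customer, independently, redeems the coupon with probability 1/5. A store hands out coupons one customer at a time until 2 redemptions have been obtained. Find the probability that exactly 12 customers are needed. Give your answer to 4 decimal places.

0.0472

Y = trial on which the second success occurs; negative binomial, r=2, p=0.20.
P(Y=12) = C(11,1) · p^2 · (1−p)^10
= 11 · 0.04 · 0.10737 = 0.047245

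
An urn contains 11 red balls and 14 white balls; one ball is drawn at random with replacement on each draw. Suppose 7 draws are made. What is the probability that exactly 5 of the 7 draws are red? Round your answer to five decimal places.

0.10861

X ~ Binomial(n=7, p=0.44).
P(X=5) = C(7,5) · p^5 · (1−p)^2
= 21 · 0.016492 · 0.3136 = 0.1086072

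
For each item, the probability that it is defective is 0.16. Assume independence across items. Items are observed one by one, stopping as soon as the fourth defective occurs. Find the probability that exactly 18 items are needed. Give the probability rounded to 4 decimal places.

0.0388

Y = trial on which the fourth success occurs; negative binomial, r=4, p=0.16.
P(Y=18) = C(17,3) · p^4 · (1−p)^14
= 680 · 0.00065536 · 0.087078 = 0.038806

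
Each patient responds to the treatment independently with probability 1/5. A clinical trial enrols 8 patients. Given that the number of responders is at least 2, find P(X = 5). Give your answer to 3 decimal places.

X ~ Binomial(8, 0.20). Want P(X=5 | X≥2) = P(X=5) / P(X≥2).
P(X=5) = C(8,5)·0.20^5·0.80^3 = 0.00918
P(X≥2) = 1 − 0.16777 − 0.33554 = 0.49668
Ratio = 0.00918 / 0.49668 = 0.01847

0.018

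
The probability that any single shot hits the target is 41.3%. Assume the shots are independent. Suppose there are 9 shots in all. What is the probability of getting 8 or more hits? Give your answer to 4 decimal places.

0.0048

X ~ Binomial(9, 0.413); P(X ≥ 8) = Σ C(9,k) p^k (1−p)^(9−k) over k:
  k=8: C(9,8)·0.413^8·0.587^1 = 0.004472
  k=9: C(9,9)·0.413^9·0.587^0 = 0.000350
Total = 0.004821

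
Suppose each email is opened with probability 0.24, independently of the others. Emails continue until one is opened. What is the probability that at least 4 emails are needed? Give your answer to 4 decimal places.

Y = number of emails to the first success; geometric, p = 0.24.
P(Y > 3) = P(first 3 all fail) = (1−p)^3 = 0.438976

0.4390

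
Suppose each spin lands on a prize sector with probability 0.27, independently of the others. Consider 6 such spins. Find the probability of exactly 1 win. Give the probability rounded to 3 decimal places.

0.336

X ~ Binomial(n=6, p=0.27).
P(X=1) = C(6,1) · p^1 · (1−p)^5
= 6 · 0.27 · 0.20731 = 0.33584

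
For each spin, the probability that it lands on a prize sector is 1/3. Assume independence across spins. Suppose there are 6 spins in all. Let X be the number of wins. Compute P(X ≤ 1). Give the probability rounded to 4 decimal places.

X ~ Binomial(6, 0.333333); P(X ≤ 1) = Σ C(6,k) p^k (1−p)^(6−k) over k:
  k=0: C(6,0)·0.333333^0·0.666667^6 = 0.087791
  k=1: C(6,1)·0.333333^1·0.666667^5 = 0.263374
Total = 0.351166

0.3512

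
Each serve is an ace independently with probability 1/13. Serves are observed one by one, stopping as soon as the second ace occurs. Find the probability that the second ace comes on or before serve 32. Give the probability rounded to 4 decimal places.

Finishing within 32 serves ⇔ at least 2 successes in the first 32. With X ~ Binomial(32, 0.076923), P(Y ≤ 32) = 1 − P(X ≤ 1).
  k=0: C(32,0)·0.076923^0·0.923077^32 = 0.077199
  k=1: C(32,1)·0.076923^1·0.923077^31 = 0.205864
1 − 0.283064 = 0.716936

0.7169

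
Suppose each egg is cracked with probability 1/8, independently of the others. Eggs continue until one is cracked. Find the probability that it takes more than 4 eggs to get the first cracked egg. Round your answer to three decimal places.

0.586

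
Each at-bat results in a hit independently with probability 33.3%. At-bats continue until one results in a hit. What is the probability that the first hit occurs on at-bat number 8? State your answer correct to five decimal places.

0.01956

Geometric (trials to first success), p = 0.333.
P(Y = 8) = (1−p)^7 · p = 0.058733 · 0.333 = 0.0195580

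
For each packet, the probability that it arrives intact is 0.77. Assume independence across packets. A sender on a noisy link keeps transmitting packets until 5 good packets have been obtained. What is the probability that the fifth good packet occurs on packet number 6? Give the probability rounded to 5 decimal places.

0.31128

Y = trial on which the fifth success occurs; negative binomial, r=5, p=0.77.
P(Y=6) = C(5,4) · p^5 · (1−p)^1
= 5 · 0.27068 · 0.23 = 0.3112802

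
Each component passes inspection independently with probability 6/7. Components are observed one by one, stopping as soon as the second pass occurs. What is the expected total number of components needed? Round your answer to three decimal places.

2.333

Y = total components until the second success; negative binomial with r=2, p=0.857143.
E[Y] = r / p = 2 / 0.857143 = 2.33333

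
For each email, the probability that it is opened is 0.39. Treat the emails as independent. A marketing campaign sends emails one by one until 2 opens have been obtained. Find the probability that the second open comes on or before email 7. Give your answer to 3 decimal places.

0.828

Finishing within 7 emails ⇔ at least 2 successes in the first 7. With X ~ Binomial(7, 0.39), P(Y ≤ 7) = 1 − P(X ≤ 1).
  k=0: C(7,0)·0.39^0·0.61^7 = 0.03143
  k=1: C(7,1)·0.39^1·0.61^6 = 0.14065
1 − 0.17208 = 0.82792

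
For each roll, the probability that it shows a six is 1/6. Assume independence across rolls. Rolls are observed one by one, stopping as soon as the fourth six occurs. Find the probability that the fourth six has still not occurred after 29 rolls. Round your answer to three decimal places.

0.264

Needing more than 29 rolls ⇔ fewer than 4 successes in the first 29. With X ~ Binomial(29, 0.166667), P(Y > 29) = P(X ≤ 3).
  k=0: C(29,0)·0.166667^0·0.833333^29 = 0.00506
  k=1: C(29,1)·0.166667^1·0.833333^28 = 0.02932
  k=2: C(29,2)·0.166667^2·0.833333^27 = 0.08210
  k=3: C(29,3)·0.166667^3·0.833333^26 = 0.14778
P(X ≤ 3) = 0.26425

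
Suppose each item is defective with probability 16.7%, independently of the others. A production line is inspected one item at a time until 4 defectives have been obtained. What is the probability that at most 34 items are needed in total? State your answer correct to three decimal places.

0.843

Finishing within 34 items ⇔ at least 4 successes in the first 34. With X ~ Binomial(34, 0.167), P(Y ≤ 34) = 1 − P(X ≤ 3).
  k=0: C(34,0)·0.167^0·0.833^34 = 0.00200
  k=1: C(34,1)·0.167^1·0.833^33 = 0.01366
  k=2: C(34,2)·0.167^2·0.833^32 = 0.04519
  k=3: C(34,3)·0.167^3·0.833^31 = 0.09664
1 − 0.15749 = 0.84251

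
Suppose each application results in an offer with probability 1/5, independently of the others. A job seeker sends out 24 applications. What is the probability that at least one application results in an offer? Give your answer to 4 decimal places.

0.9953

P(at least one) = 1 − P(none) = 1 − (1 − 0.20)^24
= 1 − 0.004722 = 0.995278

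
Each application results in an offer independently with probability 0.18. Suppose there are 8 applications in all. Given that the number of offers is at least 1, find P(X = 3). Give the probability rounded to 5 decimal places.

X ~ Binomial(8, 0.18). Want P(X=3 | X≥1) = P(X=3) / P(X≥1).
P(X=3) = C(8,3)·0.18^3·0.82^5 = 0.1210807
P(X≥1) = 1 − 0.2044141 = 0.7955859
Ratio = 0.1210807 / 0.7955859 = 0.1521906

0.15219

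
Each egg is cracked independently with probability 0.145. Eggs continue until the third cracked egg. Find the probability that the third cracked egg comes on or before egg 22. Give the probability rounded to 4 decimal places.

Finishing within 22 eggs ⇔ at least 3 successes in the first 22. With X ~ Binomial(22, 0.145), P(Y ≤ 22) = 1 − P(X ≤ 2).
  k=0: C(22,0)·0.145^0·0.855^22 = 0.031861
  k=1: C(22,1)·0.145^1·0.855^21 = 0.118872
  k=2: C(22,2)·0.145^2·0.855^20 = 0.211675
1 − 0.362408 = 0.637592

0.6376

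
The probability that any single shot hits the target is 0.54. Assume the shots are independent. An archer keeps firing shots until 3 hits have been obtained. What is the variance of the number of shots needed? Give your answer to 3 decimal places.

Y = total shots until the third success; negative binomial with r=3, p=0.54.
Var(Y) = r(1−p)/p² = 3·0.46 / 0.54² = 4.73251

4.733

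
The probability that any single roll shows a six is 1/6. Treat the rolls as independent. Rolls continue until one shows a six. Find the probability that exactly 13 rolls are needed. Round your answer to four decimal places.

Geometric (trials to first success), p = 0.166667.
P(Y = 13) = (1−p)^12 · p = 0.11216 · 0.166667 = 0.018693

0.0187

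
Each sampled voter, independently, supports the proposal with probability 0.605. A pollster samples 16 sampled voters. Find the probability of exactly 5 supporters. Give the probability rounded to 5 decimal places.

0.01293

X ~ Binomial(n=16, p=0.605).
P(X=5) = C(16,5) · p^5 · (1−p)^11
= 4368 · 0.081054 · 3.6523e-05 = 0.0129309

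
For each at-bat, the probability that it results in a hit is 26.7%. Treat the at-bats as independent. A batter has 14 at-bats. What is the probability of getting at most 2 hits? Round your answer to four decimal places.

0.2349

X ~ Binomial(14, 0.267); P(X ≤ 2) = Σ C(14,k) p^k (1−p)^(14−k) over k:
  k=0: C(14,0)·0.267^0·0.733^14 = 0.012926
  k=1: C(14,1)·0.267^1·0.733^13 = 0.065916
  k=2: C(14,2)·0.267^2·0.733^12 = 0.156067
Total = 0.234909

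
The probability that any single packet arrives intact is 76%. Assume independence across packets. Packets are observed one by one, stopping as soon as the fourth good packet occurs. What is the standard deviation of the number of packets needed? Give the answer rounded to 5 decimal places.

Y = total packets until the fourth success; negative binomial with r=4, p=0.76.
SD(Y) = √[r(1−p)/p²] = √(1.6620499) = 1.2892051

1.28921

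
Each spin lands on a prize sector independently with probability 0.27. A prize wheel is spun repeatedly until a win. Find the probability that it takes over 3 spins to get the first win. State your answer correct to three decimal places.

Y = number of spins to the first success; geometric, p = 0.27.
P(Y > 3) = P(first 3 all fail) = (1−p)^3 = 0.38902

0.389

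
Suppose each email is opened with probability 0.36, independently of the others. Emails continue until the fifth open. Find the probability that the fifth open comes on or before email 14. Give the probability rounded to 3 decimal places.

0.608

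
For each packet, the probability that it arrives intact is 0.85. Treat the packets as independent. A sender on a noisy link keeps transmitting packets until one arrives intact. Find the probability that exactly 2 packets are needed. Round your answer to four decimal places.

Geometric (trials to first success), p = 0.85.
P(Y = 2) = (1−p)^1 · p = 0.15 · 0.85 = 0.127500

0.1275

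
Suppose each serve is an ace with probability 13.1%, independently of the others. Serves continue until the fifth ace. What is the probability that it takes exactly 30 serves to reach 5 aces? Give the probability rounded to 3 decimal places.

0.027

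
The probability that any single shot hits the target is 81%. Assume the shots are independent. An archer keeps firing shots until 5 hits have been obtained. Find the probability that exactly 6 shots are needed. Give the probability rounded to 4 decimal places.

Y = trial on which the fifth success occurs; negative binomial, r=5, p=0.81.
P(Y=6) = C(5,4) · p^5 · (1−p)^1
= 5 · 0.34868 · 0.19 = 0.331245

0.3312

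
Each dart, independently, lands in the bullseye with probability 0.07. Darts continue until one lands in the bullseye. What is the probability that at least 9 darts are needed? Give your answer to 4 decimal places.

0.5596

Y = number of darts to the first success; geometric, p = 0.07.
P(Y > 8) = P(first 8 all fail) = (1−p)^8 = 0.559582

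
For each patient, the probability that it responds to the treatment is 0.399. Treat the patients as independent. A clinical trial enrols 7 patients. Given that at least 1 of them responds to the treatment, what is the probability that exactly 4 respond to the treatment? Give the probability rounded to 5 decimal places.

X ~ Binomial(7, 0.399). Want P(X=4 | X≥1) = P(X=4) / P(X≥1).
P(X=4) = C(7,4)·0.399^4·0.601^3 = 0.1925675
P(X≥1) = 1 − 0.0283218 = 0.9716782
Ratio = 0.1925675 / 0.9716782 = 0.1981804

0.19818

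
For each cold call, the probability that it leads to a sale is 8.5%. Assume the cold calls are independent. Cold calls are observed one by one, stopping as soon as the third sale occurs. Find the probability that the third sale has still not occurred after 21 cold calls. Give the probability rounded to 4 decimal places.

0.7374

Needing more than 21 cold calls ⇔ fewer than 3 successes in the first 21. With X ~ Binomial(21, 0.085), P(Y > 21) = P(X ≤ 2).
  k=0: C(21,0)·0.085^0·0.915^21 = 0.154826
  k=1: C(21,1)·0.085^1·0.915^20 = 0.302037
  k=2: C(21,2)·0.085^2·0.915^19 = 0.280581
P(X ≤ 2) = 0.737443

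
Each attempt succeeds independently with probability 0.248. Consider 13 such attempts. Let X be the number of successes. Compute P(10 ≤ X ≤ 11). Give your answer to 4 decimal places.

0.0001

X ~ Binomial(13, 0.248); P(10 ≤ X ≤ 11) = Σ C(13,k) p^k (1−p)^(13−k) over k:
  k=10: C(13,10)·0.248^10·0.752^3 = 0.000107
  k=11: C(13,11)·0.248^11·0.752^2 = 0.000010
Total = 0.000117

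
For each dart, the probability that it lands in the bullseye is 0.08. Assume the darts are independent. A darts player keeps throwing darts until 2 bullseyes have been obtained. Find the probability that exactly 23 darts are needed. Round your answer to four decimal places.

0.0244

Y = trial on which the second success occurs; negative binomial, r=2, p=0.08.
P(Y=23) = C(22,1) · p^2 · (1−p)^21
= 22 · 0.0064 · 0.1736 = 0.024443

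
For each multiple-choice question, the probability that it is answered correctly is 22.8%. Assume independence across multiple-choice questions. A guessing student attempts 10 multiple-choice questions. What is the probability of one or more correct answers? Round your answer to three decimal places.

0.925

P(at least one) = 1 − P(none) = 1 − (1 − 0.228)^10
= 1 − 0.07519 = 0.92481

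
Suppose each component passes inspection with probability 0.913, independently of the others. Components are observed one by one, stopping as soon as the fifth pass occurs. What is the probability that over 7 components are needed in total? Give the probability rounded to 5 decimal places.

0.01763

Needing more than 7 components ⇔ fewer than 5 successes in the first 7. With X ~ Binomial(7, 0.913), P(Y > 7) = P(X ≤ 4).
  k=0: C(7,0)·0.913^0·0.087^7 = 0.0000000
  k=1: C(7,1)·0.913^1·0.087^6 = 0.0000028
  k=2: C(7,2)·0.913^2·0.087^5 = 0.0000872
  k=3: C(7,3)·0.913^3·0.087^4 = 0.0015260
  k=4: C(7,4)·0.913^4·0.087^3 = 0.0160143
P(X ≤ 4) = 0.0176304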